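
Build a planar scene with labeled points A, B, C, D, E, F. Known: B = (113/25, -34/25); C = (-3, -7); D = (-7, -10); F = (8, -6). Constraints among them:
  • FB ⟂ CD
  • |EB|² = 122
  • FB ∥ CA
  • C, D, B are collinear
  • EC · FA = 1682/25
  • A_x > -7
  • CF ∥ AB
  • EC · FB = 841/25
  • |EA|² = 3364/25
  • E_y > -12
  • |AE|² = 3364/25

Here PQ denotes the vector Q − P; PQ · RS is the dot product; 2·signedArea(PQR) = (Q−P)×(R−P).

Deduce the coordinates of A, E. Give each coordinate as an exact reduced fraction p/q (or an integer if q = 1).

1. A_x = -162/25  [CF ∥ AB ∩ FB ∥ CA]
2. A_y = -59/25  [CF ∥ AB ∩ FB ∥ CA]
   → A = (-162/25, -59/25)
3. E_x = 12/25  [EC · FB = 841/25 ∩ EC · FA = 1682/25]
4. E_y = -291/25  [EC · FB = 841/25 ∩ EC · FA = 1682/25]
   → E = (12/25, -291/25)

A = (-162/25, -59/25)
E = (12/25, -291/25)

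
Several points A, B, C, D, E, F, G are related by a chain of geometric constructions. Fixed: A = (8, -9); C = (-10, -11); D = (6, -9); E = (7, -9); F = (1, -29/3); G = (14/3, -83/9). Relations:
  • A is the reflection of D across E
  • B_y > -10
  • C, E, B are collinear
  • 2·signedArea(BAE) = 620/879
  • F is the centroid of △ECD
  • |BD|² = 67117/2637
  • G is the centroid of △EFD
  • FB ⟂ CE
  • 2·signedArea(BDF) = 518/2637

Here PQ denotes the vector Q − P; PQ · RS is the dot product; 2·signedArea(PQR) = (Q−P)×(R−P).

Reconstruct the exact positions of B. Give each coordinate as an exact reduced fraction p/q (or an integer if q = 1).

1. B_x = 883/879  [C, E, B are collinear ∩ FB ⟂ CE]
2. B_y = -8531/879  [C, E, B are collinear ∩ FB ⟂ CE]
   → B = (883/879, -8531/879)

B = (883/879, -8531/879)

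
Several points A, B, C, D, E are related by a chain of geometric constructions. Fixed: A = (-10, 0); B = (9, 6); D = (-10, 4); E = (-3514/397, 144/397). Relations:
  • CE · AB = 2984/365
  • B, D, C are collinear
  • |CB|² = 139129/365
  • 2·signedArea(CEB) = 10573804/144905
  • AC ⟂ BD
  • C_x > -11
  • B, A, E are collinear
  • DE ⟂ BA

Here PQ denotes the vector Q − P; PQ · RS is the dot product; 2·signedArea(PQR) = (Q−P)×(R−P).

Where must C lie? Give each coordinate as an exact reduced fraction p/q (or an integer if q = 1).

1. C_x = -3802/365  [B, D, C are collinear ∩ AC ⟂ BD]
2. C_y = 1444/365  [B, D, C are collinear ∩ AC ⟂ BD]
   → C = (-3802/365, 1444/365)

C = (-3802/365, 1444/365)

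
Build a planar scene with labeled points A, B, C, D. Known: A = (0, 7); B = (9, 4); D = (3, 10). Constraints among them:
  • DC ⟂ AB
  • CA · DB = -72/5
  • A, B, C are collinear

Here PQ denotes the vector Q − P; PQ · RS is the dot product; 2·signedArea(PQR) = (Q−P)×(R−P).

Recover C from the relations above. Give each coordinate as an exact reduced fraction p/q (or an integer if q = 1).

1. C_x = 9/5  [A, B, C are collinear ∩ DC ⟂ AB]
2. C_y = 32/5  [A, B, C are collinear ∩ DC ⟂ AB]
   → C = (9/5, 32/5)

C = (9/5, 32/5)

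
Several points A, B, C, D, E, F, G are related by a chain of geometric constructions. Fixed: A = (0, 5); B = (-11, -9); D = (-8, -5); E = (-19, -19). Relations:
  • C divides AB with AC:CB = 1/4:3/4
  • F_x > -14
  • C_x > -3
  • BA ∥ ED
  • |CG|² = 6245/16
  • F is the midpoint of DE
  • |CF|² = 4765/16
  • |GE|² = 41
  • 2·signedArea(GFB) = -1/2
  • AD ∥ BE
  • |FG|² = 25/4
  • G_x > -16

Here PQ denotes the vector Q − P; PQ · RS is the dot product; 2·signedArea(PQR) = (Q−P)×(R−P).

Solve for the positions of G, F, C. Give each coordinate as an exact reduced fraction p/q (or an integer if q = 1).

1. F_x = -27/2  [F is the midpoint of DE]
2. F_y = -12  [F is the midpoint of DE]
   → F = (-27/2, -12)
3. C_x = -11/4  [C divides AB with AC:CB = 1/4:3/4]
4. C_y = 3/2  [C divides AB with AC:CB = 1/4:3/4]
   → C = (-11/4, 3/2)
5. G_x = -15  [line -3·x + 5/2·y + -10 = 0 ∩ |GE|² = 41]
6. G_y = -14  [line -3·x + 5/2·y + -10 = 0 ∩ |GE|² = 41]
   → G = (-15, -14)

C = (-11/4, 3/2)
F = (-27/2, -12)
G = (-15, -14)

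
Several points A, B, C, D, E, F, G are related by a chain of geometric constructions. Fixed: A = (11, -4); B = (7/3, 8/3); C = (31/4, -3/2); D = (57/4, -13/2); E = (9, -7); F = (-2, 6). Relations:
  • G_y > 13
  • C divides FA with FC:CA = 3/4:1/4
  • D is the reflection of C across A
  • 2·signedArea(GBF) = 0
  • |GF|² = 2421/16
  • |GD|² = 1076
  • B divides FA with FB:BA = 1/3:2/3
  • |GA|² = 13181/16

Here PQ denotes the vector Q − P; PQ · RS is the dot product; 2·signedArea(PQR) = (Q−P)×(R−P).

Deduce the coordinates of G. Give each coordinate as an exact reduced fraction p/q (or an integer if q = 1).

1. G_x = -47/4  [line -10/3·x + -13/3·y + 58/3 = 0 ∩ |GF|² = 2421/16]
2. G_y = 27/2  [line -10/3·x + -13/3·y + 58/3 = 0 ∩ |GF|² = 2421/16]
   → G = (-47/4, 27/2)

G = (-47/4, 27/2)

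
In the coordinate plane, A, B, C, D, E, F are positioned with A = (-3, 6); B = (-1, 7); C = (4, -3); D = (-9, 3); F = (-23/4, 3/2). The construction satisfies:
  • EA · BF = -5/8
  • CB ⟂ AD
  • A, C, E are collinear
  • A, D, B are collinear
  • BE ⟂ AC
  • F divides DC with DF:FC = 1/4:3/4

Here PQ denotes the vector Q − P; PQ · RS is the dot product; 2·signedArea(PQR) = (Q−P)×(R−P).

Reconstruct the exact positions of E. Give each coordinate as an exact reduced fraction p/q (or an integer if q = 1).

E = (-71/26, 147/26)

1. E_x = -71/26  [A, C, E are collinear ∩ BE ⟂ AC]
2. E_y = 147/26  [A, C, E are collinear ∩ BE ⟂ AC]
   → E = (-71/26, 147/26)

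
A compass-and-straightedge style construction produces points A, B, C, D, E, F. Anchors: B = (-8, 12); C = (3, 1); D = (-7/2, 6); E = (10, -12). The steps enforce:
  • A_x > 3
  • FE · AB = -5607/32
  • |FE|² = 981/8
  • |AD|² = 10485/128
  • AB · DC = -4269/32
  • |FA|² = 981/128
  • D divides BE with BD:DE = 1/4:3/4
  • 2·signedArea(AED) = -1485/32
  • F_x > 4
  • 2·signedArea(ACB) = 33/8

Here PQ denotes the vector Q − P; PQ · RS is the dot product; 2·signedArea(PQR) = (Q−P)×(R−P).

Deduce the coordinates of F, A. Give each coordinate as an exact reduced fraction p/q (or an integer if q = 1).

1. A_x = 55/16  [2·signedArea(AED) = -1485/32 ∩ 2·signedArea(ACB) = 33/8]
2. A_y = 3/16  [2·signedArea(AED) = -1485/32 ∩ 2·signedArea(ACB) = 33/8]
   → A = (55/16, 3/16)
3. F_x = 19/4  [line 183/16·x + -189/16·y + -2589/32 = 0 ∩ |FE|² = 981/8]
4. F_y = -9/4  [line 183/16·x + -189/16·y + -2589/32 = 0 ∩ |FE|² = 981/8]
   → F = (19/4, -9/4)

A = (55/16, 3/16)
F = (19/4, -9/4)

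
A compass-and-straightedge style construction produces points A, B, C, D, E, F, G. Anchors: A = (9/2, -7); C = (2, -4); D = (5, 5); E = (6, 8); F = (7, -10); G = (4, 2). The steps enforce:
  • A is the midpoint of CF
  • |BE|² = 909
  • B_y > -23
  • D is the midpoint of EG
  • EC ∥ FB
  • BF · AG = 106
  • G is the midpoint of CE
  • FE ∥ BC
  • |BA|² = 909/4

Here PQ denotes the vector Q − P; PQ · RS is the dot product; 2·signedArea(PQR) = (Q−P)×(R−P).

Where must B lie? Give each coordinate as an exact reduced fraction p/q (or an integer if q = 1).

B = (3, -22)

1. B_x = 3  [FE ∥ BC ∩ EC ∥ FB]
2. B_y = -22  [FE ∥ BC ∩ EC ∥ FB]
   → B = (3, -22)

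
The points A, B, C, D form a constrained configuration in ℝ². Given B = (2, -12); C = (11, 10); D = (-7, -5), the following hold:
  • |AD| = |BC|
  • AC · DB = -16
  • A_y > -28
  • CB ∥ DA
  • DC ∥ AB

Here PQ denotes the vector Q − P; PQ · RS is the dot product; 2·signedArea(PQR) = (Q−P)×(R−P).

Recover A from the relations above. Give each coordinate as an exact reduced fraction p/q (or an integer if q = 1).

1. A_x = -16  [DC ∥ AB ∩ CB ∥ DA]
2. A_y = -27  [DC ∥ AB ∩ CB ∥ DA]
   → A = (-16, -27)

A = (-16, -27)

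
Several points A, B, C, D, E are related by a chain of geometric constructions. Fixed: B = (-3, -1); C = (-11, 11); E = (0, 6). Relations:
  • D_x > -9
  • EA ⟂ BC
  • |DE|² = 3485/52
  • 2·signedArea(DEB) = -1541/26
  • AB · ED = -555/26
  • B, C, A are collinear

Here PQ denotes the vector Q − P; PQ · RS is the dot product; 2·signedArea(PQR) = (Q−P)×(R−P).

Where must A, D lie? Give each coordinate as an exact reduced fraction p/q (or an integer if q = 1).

1. A_x = -69/13  [B, C, A are collinear ∩ EA ⟂ BC]
2. A_y = 32/13  [B, C, A are collinear ∩ EA ⟂ BC]
   → A = (-69/13, 32/13)
3. D_x = -106/13  [2·signedArea(DEB) = -1541/26 ∩ AB · ED = -555/26]
4. D_y = 175/26  [2·signedArea(DEB) = -1541/26 ∩ AB · ED = -555/26]
   → D = (-106/13, 175/26)

A = (-69/13, 32/13)
D = (-106/13, 175/26)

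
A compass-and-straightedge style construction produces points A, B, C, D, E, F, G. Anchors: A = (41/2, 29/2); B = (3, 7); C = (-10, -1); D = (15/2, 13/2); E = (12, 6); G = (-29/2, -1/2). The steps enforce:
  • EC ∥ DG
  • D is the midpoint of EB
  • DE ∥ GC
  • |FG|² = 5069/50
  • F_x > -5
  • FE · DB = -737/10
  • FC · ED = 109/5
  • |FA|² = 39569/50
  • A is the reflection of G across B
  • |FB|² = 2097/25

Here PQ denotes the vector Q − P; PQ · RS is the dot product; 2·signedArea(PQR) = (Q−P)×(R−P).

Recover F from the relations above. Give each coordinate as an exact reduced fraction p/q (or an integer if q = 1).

F = (-24/5, 11/5)

1. F_x = -24/5  [line 9/2·x + -1/2·y + 227/10 = 0 ∩ |FG|² = 5069/50]
2. F_y = 11/5  [line 9/2·x + -1/2·y + 227/10 = 0 ∩ |FG|² = 5069/50]
   → F = (-24/5, 11/5)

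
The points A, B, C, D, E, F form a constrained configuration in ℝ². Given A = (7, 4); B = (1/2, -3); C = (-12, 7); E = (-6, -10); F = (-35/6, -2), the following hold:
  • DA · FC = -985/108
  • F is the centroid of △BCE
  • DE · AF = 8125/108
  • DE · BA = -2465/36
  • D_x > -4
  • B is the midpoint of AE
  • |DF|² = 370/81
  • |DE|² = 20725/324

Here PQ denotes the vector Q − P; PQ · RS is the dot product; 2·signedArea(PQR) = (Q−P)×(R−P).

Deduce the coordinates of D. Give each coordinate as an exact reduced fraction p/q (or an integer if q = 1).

D = (-67/18, -7/3)

1. D_x = -67/18  [DE · AF = 8125/108 ∩ DE · BA = -2465/36]
2. D_y = -7/3  [DE · AF = 8125/108 ∩ DE · BA = -2465/36]
   → D = (-67/18, -7/3)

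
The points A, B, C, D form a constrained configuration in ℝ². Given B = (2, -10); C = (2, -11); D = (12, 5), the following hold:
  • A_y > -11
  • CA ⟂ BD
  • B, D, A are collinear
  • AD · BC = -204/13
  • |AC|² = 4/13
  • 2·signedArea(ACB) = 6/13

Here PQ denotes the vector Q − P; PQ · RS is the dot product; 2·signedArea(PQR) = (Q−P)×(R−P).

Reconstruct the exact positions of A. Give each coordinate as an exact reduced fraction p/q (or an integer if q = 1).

1. A_x = 20/13  [B, D, A are collinear ∩ CA ⟂ BD]
2. A_y = -139/13  [B, D, A are collinear ∩ CA ⟂ BD]
   → A = (20/13, -139/13)

A = (20/13, -139/13)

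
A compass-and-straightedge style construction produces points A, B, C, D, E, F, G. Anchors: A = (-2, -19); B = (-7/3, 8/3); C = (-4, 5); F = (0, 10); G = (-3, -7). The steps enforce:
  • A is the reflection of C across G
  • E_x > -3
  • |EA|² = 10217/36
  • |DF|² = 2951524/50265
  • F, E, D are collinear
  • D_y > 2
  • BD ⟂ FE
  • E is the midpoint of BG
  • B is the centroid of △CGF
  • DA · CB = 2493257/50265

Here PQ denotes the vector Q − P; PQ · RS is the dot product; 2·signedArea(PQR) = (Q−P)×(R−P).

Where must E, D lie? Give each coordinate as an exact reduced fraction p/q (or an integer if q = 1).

1. E_x = -8/3  [E is the midpoint of BG]
2. E_y = -13/6  [E is the midpoint of BG]
   → E = (-8/3, -13/6)
3. D_x = -27488/16755  [F, E, D are collinear ∩ BD ⟂ FE]
4. D_y = 42136/16755  [F, E, D are collinear ∩ BD ⟂ FE]
   → D = (-27488/16755, 42136/16755)

D = (-27488/16755, 42136/16755)
E = (-8/3, -13/6)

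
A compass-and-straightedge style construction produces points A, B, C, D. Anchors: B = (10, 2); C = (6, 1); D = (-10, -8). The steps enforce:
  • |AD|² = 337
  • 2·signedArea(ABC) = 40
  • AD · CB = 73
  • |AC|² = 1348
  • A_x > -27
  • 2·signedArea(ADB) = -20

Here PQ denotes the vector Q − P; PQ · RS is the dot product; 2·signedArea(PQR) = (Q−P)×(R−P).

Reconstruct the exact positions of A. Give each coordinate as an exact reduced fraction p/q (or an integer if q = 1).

1. A_x = -26  [2·signedArea(ABC) = 40 ∩ AD · CB = 73]
2. A_y = -17  [2·signedArea(ABC) = 40 ∩ AD · CB = 73]
   → A = (-26, -17)

A = (-26, -17)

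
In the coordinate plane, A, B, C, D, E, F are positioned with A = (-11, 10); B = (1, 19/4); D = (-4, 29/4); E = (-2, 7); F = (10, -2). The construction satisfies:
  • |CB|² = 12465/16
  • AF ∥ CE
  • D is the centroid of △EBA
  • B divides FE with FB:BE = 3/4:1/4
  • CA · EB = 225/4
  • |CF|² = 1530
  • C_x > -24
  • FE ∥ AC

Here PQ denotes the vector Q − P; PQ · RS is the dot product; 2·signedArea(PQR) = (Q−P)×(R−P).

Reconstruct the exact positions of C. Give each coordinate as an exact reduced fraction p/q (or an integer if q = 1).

1. C_x = -23  [AF ∥ CE ∩ FE ∥ AC]
2. C_y = 19  [AF ∥ CE ∩ FE ∥ AC]
   → C = (-23, 19)

C = (-23, 19)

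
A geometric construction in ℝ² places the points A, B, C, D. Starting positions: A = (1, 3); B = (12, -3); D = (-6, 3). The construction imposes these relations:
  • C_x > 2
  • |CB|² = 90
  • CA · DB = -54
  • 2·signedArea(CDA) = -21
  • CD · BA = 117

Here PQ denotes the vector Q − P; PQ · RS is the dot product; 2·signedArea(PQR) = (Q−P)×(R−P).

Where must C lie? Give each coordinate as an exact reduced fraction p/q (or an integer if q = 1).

1. C_x = 3  [CD · BA = 117 ∩ 2·signedArea(CDA) = -21]
2. C_y = 0  [CD · BA = 117 ∩ 2·signedArea(CDA) = -21]
   → C = (3, 0)

C = (3, 0)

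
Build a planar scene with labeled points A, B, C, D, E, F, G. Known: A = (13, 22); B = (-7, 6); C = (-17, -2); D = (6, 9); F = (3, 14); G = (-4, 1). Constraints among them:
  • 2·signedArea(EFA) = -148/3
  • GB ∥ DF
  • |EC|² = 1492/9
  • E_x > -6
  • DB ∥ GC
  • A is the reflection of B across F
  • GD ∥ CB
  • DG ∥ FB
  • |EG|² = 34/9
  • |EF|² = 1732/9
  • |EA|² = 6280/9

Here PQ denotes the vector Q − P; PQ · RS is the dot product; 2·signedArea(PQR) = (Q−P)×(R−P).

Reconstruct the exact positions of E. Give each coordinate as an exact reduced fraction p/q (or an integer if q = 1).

E = (-5, 8/3)

1. E_x = -5  [line -8·x + 10·y + -200/3 = 0 ∩ |EC|² = 1492/9]
2. E_y = 8/3  [line -8·x + 10·y + -200/3 = 0 ∩ |EC|² = 1492/9]
   → E = (-5, 8/3)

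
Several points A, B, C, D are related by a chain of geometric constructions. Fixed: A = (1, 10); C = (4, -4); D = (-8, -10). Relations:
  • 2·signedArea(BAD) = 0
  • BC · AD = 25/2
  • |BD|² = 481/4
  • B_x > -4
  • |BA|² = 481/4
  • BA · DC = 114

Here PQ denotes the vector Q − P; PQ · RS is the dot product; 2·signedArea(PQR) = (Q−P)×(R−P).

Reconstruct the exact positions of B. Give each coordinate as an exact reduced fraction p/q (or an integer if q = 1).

B = (-7/2, 0)

1. B_x = -7/2  [2·signedArea(BAD) = 0 ∩ BA · DC = 114]
2. B_y = 0  [2·signedArea(BAD) = 0 ∩ BA · DC = 114]
   → B = (-7/2, 0)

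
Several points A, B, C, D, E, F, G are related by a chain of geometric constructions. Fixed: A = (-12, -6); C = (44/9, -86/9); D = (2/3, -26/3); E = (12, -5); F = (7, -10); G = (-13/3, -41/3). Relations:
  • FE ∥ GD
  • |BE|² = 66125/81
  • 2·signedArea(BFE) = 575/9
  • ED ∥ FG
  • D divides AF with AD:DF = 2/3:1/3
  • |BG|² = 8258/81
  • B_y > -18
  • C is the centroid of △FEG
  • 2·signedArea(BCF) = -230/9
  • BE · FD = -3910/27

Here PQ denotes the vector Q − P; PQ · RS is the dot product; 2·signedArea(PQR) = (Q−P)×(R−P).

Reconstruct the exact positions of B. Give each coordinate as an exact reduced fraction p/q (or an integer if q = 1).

B = (-122/9, -160/9)

1. B_x = -122/9  [2·signedArea(BFE) = 575/9 ∩ BE · FD = -3910/27]
2. B_y = -160/9  [2·signedArea(BFE) = 575/9 ∩ BE · FD = -3910/27]
   → B = (-122/9, -160/9)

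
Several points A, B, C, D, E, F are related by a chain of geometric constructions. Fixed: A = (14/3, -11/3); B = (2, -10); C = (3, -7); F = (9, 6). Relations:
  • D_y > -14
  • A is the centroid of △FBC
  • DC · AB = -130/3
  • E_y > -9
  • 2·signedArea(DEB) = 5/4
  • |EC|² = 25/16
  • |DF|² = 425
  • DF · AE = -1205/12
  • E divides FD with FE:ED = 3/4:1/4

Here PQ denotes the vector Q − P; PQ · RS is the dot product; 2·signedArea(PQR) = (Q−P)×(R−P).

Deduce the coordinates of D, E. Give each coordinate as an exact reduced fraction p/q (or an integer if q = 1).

D = (1, -13)
E = (3, -33/4)

1. D_x = 1  [line 8/3·x + 19/3·y + 239/3 = 0 ∩ |DF|² = 425]
2. D_y = -13  [line 8/3·x + 19/3·y + 239/3 = 0 ∩ |DF|² = 425]
   → D = (1, -13)
3. E_x = 3  [2·signedArea(DEB) = 5/4 ∩ E divides FD with FE:ED = 3/4:1/4]
4. E_y = -33/4  [2·signedArea(DEB) = 5/4 ∩ E divides FD with FE:ED = 3/4:1/4]
   → E = (3, -33/4)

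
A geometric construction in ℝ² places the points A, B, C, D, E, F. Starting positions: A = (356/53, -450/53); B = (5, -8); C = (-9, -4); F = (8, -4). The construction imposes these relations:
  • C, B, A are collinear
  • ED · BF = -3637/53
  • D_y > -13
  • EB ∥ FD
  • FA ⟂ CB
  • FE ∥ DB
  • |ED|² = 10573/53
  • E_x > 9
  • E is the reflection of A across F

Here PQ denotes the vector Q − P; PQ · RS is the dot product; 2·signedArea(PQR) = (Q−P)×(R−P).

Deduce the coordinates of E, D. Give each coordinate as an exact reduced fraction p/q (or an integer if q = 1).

1. E_x = 492/53  [E is the reflection of A across F]
2. E_y = 26/53  [E is the reflection of A across F]
   → E = (492/53, 26/53)
3. D_x = 197/53  [FE ∥ DB ∩ EB ∥ FD]
4. D_y = -662/53  [FE ∥ DB ∩ EB ∥ FD]
   → D = (197/53, -662/53)

D = (197/53, -662/53)
E = (492/53, 26/53)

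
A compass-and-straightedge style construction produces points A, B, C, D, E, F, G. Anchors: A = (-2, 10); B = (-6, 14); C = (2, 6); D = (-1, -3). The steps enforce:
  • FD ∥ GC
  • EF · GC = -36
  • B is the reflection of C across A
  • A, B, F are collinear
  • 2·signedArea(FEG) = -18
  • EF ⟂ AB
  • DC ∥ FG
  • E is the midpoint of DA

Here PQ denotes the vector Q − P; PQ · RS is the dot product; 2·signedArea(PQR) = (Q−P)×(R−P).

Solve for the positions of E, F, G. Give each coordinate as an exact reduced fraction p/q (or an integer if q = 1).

1. E_x = -3/2  [E is the midpoint of DA]
2. E_y = 7/2  [E is the midpoint of DA]
   → E = (-3/2, 7/2)
3. F_x = 3/2  [A, B, F are collinear ∩ EF ⟂ AB]
4. F_y = 13/2  [A, B, F are collinear ∩ EF ⟂ AB]
   → F = (3/2, 13/2)
5. G_x = 9/2  [FD ∥ GC ∩ DC ∥ FG]
6. G_y = 31/2  [FD ∥ GC ∩ DC ∥ FG]
   → G = (9/2, 31/2)

E = (-3/2, 7/2)
F = (3/2, 13/2)
G = (9/2, 31/2)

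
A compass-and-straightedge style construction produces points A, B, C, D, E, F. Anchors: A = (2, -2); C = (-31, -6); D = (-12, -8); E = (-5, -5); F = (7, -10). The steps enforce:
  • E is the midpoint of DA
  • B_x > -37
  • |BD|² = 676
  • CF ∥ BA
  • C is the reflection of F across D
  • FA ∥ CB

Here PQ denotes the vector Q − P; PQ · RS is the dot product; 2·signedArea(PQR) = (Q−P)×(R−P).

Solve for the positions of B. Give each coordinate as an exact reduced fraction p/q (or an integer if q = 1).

B = (-36, 2)

1. B_x = -36  [CF ∥ BA ∩ FA ∥ CB]
2. B_y = 2  [CF ∥ BA ∩ FA ∥ CB]
   → B = (-36, 2)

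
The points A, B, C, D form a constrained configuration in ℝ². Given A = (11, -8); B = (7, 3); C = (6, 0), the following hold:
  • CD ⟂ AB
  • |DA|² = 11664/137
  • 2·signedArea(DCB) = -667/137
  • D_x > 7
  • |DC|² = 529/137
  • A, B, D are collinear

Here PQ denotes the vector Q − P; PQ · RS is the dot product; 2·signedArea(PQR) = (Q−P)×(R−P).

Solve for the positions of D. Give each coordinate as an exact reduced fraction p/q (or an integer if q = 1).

D = (1075/137, 92/137)

1. D_x = 1075/137  [A, B, D are collinear ∩ CD ⟂ AB]
2. D_y = 92/137  [A, B, D are collinear ∩ CD ⟂ AB]
   → D = (1075/137, 92/137)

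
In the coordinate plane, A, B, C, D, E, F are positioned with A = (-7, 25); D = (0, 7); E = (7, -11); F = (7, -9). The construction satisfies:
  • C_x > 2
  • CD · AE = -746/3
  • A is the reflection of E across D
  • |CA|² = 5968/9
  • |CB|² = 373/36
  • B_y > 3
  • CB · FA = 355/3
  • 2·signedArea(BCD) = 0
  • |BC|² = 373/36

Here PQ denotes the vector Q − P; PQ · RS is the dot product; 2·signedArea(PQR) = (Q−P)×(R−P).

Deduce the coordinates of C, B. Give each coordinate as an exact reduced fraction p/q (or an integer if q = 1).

B = (7/6, 4)
C = (7/3, 1)

1. C_x = 7/3  [line -14·x + 36·y + -10/3 = 0 ∩ |CA|² = 5968/9]
2. C_y = 1  [line -14·x + 36·y + -10/3 = 0 ∩ |CA|² = 5968/9]
   → C = (7/3, 1)
3. B_x = 7/6  [CB · FA = 355/3 ∩ 2·signedArea(BCD) = 0]
4. B_y = 4  [CB · FA = 355/3 ∩ 2·signedArea(BCD) = 0]
   → B = (7/6, 4)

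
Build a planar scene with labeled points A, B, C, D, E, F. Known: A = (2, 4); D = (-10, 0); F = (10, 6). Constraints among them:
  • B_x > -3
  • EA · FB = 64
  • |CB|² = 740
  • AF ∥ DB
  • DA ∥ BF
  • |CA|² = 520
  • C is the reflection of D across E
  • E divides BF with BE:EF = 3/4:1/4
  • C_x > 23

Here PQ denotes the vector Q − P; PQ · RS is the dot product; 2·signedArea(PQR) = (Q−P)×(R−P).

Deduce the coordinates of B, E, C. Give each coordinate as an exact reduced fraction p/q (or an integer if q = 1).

1. B_x = -2  [DA ∥ BF ∩ AF ∥ DB]
2. B_y = 2  [DA ∥ BF ∩ AF ∥ DB]
   → B = (-2, 2)
3. E_x = 7  [E divides BF with BE:EF = 3/4:1/4]
4. E_y = 5  [E divides BF with BE:EF = 3/4:1/4]
   → E = (7, 5)
5. C_x = 24  [C is the reflection of D across E]
6. C_y = 10  [C is the reflection of D across E]
   → C = (24, 10)

B = (-2, 2)
C = (24, 10)
E = (7, 5)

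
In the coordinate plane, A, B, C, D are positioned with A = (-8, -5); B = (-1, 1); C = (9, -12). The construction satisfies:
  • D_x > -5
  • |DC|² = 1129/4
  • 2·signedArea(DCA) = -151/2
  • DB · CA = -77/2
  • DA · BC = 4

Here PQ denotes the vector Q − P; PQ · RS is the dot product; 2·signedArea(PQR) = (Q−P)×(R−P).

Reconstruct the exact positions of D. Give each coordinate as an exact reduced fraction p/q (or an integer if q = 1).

1. D_x = -9/2  [DB · CA = -77/2 ∩ 2·signedArea(DCA) = -151/2]
2. D_y = -2  [DB · CA = -77/2 ∩ 2·signedArea(DCA) = -151/2]
   → D = (-9/2, -2)

D = (-9/2, -2)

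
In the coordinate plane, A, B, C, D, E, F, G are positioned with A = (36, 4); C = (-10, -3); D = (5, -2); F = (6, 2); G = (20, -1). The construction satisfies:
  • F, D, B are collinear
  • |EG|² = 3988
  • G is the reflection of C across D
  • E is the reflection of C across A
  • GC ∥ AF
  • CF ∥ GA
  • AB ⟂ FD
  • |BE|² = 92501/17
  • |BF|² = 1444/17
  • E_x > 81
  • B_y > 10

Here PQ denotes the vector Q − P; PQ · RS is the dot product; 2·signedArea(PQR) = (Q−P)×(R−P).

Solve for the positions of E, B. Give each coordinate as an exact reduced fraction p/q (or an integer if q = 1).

1. E_x = 82  [E is the reflection of C across A]
2. E_y = 11  [E is the reflection of C across A]
   → E = (82, 11)
3. B_x = 140/17  [F, D, B are collinear ∩ AB ⟂ FD]
4. B_y = 186/17  [F, D, B are collinear ∩ AB ⟂ FD]
   → B = (140/17, 186/17)

B = (140/17, 186/17)
E = (82, 11)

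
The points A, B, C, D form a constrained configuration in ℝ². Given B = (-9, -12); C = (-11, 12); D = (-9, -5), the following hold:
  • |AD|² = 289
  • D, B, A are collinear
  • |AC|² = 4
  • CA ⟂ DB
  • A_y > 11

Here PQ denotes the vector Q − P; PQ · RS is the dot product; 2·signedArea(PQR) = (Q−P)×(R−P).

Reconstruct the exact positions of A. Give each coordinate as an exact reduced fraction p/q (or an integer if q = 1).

1. A_x = -9  [D, B, A are collinear ∩ CA ⟂ DB]
2. A_y = 12  [D, B, A are collinear ∩ CA ⟂ DB]
   → A = (-9, 12)

A = (-9, 12)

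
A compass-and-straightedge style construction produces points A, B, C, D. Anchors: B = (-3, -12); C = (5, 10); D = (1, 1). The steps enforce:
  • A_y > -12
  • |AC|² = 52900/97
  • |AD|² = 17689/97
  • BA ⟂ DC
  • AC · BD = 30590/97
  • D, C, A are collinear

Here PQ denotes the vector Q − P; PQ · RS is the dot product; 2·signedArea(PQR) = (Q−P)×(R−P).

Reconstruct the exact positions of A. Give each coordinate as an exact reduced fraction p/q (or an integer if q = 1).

A = (-435/97, -1100/97)

1. A_x = -435/97  [D, C, A are collinear ∩ BA ⟂ DC]
2. A_y = -1100/97  [D, C, A are collinear ∩ BA ⟂ DC]
   → A = (-435/97, -1100/97)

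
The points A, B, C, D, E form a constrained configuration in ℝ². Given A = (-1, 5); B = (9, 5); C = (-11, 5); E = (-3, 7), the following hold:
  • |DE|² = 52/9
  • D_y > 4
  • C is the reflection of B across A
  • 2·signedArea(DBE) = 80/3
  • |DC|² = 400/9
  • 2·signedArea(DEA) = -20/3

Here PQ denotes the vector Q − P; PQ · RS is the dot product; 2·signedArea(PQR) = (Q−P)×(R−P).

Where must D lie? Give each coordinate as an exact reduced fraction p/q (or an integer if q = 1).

1. D_x = -13/3  [2·signedArea(DEA) = -20/3 ∩ 2·signedArea(DBE) = 80/3]
2. D_y = 5  [2·signedArea(DEA) = -20/3 ∩ 2·signedArea(DBE) = 80/3]
   → D = (-13/3, 5)

D = (-13/3, 5)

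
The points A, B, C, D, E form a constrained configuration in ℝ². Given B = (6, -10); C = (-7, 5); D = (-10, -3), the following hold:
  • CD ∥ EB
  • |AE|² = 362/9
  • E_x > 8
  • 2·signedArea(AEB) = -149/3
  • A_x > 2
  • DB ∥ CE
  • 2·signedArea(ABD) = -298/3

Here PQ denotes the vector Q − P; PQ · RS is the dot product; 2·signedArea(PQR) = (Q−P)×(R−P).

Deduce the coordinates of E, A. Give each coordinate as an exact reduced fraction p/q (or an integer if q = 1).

A = (8/3, -7/3)
E = (9, -2)

1. E_x = 9  [CD ∥ EB ∩ DB ∥ CE]
2. E_y = -2  [CD ∥ EB ∩ DB ∥ CE]
   → E = (9, -2)
3. A_x = 8/3  [2·signedArea(AEB) = -149/3 ∩ 2·signedArea(ABD) = -298/3]
4. A_y = -7/3  [2·signedArea(AEB) = -149/3 ∩ 2·signedArea(ABD) = -298/3]
   → A = (8/3, -7/3)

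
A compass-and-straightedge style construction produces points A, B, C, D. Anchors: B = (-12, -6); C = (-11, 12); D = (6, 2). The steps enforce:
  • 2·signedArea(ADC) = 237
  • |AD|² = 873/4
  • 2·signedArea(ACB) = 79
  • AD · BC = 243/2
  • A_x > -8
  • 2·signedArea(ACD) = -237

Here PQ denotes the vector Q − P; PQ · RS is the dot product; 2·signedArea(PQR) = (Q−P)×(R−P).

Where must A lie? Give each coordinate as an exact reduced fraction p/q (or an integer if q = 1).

1. A_x = -15/2  [2·signedArea(ADC) = 237 ∩ AD · BC = 243/2]
2. A_y = -4  [2·signedArea(ADC) = 237 ∩ AD · BC = 243/2]
   → A = (-15/2, -4)

A = (-15/2, -4)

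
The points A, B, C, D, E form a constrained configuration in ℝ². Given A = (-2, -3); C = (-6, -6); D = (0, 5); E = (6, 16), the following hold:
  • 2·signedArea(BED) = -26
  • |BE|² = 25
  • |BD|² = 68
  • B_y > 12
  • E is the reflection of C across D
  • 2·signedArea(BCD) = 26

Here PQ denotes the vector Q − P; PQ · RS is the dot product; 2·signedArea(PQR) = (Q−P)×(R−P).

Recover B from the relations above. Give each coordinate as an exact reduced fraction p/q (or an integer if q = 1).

B = (2, 13)

1. B_x = 2  [line 11·x + -6·y + 56 = 0 ∩ |BD|² = 68]
2. B_y = 13  [line 11·x + -6·y + 56 = 0 ∩ |BD|² = 68]
   → B = (2, 13)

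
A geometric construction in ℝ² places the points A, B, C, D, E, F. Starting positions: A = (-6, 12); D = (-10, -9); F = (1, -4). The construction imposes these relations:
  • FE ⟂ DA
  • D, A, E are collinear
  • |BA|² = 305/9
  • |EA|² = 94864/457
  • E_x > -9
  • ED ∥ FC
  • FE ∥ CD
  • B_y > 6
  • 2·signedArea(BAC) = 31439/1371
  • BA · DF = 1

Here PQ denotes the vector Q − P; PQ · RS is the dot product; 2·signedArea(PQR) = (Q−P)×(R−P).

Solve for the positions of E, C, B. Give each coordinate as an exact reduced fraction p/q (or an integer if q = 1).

1. E_x = -3974/457  [D, A, E are collinear ∩ FE ⟂ DA]
2. E_y = -984/457  [D, A, E are collinear ∩ FE ⟂ DA]
   → E = (-3974/457, -984/457)
3. C_x = -139/457  [FE ∥ CD ∩ ED ∥ FC]
4. C_y = -4957/457  [FE ∥ CD ∩ ED ∥ FC]
   → C = (-139/457, -4957/457)
5. B_x = -11/3  [2·signedArea(BAC) = 31439/1371 ∩ BA · DF = 1]
6. B_y = 20/3  [2·signedArea(BAC) = 31439/1371 ∩ BA · DF = 1]
   → B = (-11/3, 20/3)

B = (-11/3, 20/3)
C = (-139/457, -4957/457)
E = (-3974/457, -984/457)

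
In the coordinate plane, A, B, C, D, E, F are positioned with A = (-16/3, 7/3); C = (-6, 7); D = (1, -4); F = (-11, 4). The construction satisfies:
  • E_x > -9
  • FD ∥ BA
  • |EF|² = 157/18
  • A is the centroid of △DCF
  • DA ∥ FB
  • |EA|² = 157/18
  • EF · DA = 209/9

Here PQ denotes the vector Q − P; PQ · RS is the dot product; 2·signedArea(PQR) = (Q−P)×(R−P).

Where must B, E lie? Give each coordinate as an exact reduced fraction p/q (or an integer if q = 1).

B = (-52/3, 31/3)
E = (-49/6, 19/6)

1. B_x = -52/3  [FD ∥ BA ∩ DA ∥ FB]
2. B_y = 31/3  [FD ∥ BA ∩ DA ∥ FB]
   → B = (-52/3, 31/3)
3. E_x = -49/6  [line 19/3·x + -19/3·y + 646/9 = 0 ∩ |EF|² = 157/18]
4. E_y = 19/6  [line 19/3·x + -19/3·y + 646/9 = 0 ∩ |EF|² = 157/18]
   → E = (-49/6, 19/6)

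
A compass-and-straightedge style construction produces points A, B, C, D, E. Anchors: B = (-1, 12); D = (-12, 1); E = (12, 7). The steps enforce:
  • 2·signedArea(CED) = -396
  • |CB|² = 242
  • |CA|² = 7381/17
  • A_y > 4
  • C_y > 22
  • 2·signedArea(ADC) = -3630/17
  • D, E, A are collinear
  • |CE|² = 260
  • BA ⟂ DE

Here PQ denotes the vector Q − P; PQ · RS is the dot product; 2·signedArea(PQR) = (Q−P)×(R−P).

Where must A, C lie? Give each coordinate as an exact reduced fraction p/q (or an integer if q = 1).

A = (16/17, 72/17)
C = (10, 23)

1. A_x = 16/17  [D, E, A are collinear ∩ BA ⟂ DE]
2. A_y = 72/17  [D, E, A are collinear ∩ BA ⟂ DE]
   → A = (16/17, 72/17)
3. C_x = 10  [line 6·x + -24·y + 492 = 0 ∩ |CA|² = 7381/17]
4. C_y = 23  [line 6·x + -24·y + 492 = 0 ∩ |CA|² = 7381/17]
   → C = (10, 23)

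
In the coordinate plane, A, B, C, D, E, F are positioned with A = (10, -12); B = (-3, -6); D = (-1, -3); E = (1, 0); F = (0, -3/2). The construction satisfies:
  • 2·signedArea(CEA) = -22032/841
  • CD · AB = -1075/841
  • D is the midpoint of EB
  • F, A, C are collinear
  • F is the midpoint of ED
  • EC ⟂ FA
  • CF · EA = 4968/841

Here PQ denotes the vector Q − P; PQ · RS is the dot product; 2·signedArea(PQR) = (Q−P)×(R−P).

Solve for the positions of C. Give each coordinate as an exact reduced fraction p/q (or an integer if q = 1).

1. C_x = -230/841  [F, A, C are collinear ∩ EC ⟂ FA]
2. C_y = -1020/841  [F, A, C are collinear ∩ EC ⟂ FA]
   → C = (-230/841, -1020/841)

C = (-230/841, -1020/841)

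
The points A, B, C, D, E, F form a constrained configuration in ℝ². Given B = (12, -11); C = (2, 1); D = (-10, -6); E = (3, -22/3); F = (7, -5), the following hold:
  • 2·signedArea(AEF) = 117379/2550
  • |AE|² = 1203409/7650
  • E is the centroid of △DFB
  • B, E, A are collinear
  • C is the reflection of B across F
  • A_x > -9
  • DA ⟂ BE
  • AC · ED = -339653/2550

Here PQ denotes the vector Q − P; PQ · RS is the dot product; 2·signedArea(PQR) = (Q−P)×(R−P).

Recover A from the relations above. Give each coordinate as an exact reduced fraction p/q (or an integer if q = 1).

A = (-7323/850, -2211/850)

1. A_x = -7323/850  [B, E, A are collinear ∩ DA ⟂ BE]
2. A_y = -2211/850  [B, E, A are collinear ∩ DA ⟂ BE]
   → A = (-7323/850, -2211/850)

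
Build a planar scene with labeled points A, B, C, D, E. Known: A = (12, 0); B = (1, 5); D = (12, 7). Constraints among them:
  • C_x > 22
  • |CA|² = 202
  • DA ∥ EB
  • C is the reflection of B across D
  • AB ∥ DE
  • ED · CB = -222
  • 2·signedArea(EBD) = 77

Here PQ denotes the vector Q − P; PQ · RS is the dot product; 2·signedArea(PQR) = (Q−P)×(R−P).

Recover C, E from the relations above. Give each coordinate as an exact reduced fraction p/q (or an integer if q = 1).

C = (23, 9)
E = (1, 12)

1. C_x = 23  [C is the reflection of B across D]
2. C_y = 9  [C is the reflection of B across D]
   → C = (23, 9)
3. E_x = 1  [DA ∥ EB ∩ AB ∥ DE]
4. E_y = 12  [DA ∥ EB ∩ AB ∥ DE]
   → E = (1, 12)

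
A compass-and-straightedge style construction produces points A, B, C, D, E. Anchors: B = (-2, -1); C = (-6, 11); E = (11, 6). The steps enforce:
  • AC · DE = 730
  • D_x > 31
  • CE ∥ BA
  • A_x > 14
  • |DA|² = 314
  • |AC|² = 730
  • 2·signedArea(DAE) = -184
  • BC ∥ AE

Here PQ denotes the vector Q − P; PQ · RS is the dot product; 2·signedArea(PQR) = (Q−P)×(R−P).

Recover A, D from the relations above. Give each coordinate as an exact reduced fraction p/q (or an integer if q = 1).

1. A_x = 15  [BC ∥ AE ∩ CE ∥ BA]
2. A_y = -6  [BC ∥ AE ∩ CE ∥ BA]
   → A = (15, -6)
3. D_x = 32  [2·signedArea(DAE) = -184 ∩ AC · DE = 730]
4. D_y = -11  [2·signedArea(DAE) = -184 ∩ AC · DE = 730]
   → D = (32, -11)

A = (15, -6)
D = (32, -11)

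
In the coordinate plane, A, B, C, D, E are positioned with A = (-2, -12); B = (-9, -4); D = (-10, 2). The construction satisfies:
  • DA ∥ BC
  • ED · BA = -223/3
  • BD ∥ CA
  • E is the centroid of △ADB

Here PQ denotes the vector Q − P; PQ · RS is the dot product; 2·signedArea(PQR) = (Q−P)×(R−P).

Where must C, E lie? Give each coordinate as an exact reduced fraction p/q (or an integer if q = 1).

C = (-1, -18)
E = (-7, -14/3)

1. C_x = -1  [BD ∥ CA ∩ DA ∥ BC]
2. C_y = -18  [BD ∥ CA ∩ DA ∥ BC]
   → C = (-1, -18)
3. E_x = -7  [E is the centroid of △ADB]
4. E_y = -14/3  [E is the centroid of △ADB]
   → E = (-7, -14/3)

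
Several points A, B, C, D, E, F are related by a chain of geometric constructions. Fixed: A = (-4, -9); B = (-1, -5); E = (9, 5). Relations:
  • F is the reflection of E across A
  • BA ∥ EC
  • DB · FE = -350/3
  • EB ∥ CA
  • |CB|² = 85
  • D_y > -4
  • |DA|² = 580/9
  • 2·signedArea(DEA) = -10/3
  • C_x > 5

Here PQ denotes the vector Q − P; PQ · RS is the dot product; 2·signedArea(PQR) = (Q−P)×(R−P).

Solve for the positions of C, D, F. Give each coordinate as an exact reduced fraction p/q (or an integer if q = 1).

C = (6, 1)
D = (4/3, -3)
F = (-17, -23)

1. C_x = 6  [EB ∥ CA ∩ BA ∥ EC]
2. C_y = 1  [EB ∥ CA ∩ BA ∥ EC]
   → C = (6, 1)
3. D_x = 4/3  [line 14·x + -13·y + -173/3 = 0 ∩ |DA|² = 580/9]
4. D_y = -3  [line 14·x + -13·y + -173/3 = 0 ∩ |DA|² = 580/9]
   → D = (4/3, -3)
5. F_x = -17  [DB · FE = -350/3 ∩ F is the reflection of E across A]
6. F_y = -23  [DB · FE = -350/3 ∩ F is the reflection of E across A]
   → F = (-17, -23)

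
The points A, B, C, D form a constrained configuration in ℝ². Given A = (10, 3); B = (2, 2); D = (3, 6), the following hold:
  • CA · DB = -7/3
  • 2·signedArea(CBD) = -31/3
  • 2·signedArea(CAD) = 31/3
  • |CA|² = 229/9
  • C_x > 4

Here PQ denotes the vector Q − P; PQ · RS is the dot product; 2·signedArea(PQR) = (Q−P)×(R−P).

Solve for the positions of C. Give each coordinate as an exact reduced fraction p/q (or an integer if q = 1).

C = (5, 11/3)

1. C_x = 5  [2·signedArea(CBD) = -31/3 ∩ 2·signedArea(CAD) = 31/3]
2. C_y = 11/3  [2·signedArea(CBD) = -31/3 ∩ 2·signedArea(CAD) = 31/3]
   → C = (5, 11/3)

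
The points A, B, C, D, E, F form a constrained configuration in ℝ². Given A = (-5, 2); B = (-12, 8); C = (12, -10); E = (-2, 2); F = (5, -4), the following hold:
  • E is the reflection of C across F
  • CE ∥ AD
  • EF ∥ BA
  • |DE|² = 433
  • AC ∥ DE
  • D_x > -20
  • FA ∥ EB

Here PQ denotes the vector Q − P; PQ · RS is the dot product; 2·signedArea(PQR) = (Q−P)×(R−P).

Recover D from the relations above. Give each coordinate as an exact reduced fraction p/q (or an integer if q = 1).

D = (-19, 14)

1. D_x = -19  [AC ∥ DE ∩ CE ∥ AD]
2. D_y = 14  [AC ∥ DE ∩ CE ∥ AD]
   → D = (-19, 14)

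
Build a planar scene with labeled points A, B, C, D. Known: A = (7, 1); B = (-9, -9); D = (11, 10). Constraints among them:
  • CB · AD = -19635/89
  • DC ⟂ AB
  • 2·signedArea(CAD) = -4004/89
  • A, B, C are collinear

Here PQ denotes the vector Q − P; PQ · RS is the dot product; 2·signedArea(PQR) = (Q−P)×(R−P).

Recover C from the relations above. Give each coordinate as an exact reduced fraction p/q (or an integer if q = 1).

C = (1239/89, 474/89)

1. C_x = 1239/89  [A, B, C are collinear ∩ DC ⟂ AB]
2. C_y = 474/89  [A, B, C are collinear ∩ DC ⟂ AB]
   → C = (1239/89, 474/89)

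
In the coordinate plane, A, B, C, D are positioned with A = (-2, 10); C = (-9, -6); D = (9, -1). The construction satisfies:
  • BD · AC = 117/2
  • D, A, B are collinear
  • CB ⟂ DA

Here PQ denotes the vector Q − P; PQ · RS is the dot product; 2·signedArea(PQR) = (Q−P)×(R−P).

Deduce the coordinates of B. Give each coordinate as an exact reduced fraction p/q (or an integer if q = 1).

B = (5/2, 11/2)

1. B_x = 5/2  [D, A, B are collinear ∩ CB ⟂ DA]
2. B_y = 11/2  [D, A, B are collinear ∩ CB ⟂ DA]
   → B = (5/2, 11/2)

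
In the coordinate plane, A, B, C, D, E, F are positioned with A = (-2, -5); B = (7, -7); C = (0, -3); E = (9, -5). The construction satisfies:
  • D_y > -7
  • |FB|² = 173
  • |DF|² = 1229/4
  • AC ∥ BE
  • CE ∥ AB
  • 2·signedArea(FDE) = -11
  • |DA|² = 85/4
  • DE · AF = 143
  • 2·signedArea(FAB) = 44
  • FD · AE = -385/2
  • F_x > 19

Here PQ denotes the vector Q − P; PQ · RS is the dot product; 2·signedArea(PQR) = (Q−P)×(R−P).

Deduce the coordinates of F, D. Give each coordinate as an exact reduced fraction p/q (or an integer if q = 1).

D = (5/2, -6)
F = (20, -5)

1. F_x = 20  [line 2·x + 9·y + 5 = 0 ∩ |FB|² = 173]
2. F_y = -5  [line 2·x + 9·y + 5 = 0 ∩ |FB|² = 173]
   → F = (20, -5)
3. D_x = 5/2  [DE · AF = 143 ∩ 2·signedArea(FDE) = -11]
4. D_y = -6  [DE · AF = 143 ∩ 2·signedArea(FDE) = -11]
   → D = (5/2, -6)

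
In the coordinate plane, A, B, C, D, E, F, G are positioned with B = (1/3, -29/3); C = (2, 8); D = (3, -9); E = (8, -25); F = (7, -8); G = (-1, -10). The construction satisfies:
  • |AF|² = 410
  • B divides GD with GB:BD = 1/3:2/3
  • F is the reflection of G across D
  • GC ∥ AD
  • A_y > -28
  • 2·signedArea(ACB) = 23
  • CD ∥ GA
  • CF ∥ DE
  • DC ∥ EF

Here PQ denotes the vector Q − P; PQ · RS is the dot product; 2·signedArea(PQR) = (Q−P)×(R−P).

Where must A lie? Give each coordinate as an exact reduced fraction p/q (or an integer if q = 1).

1. A_x = 0  [GC ∥ AD ∩ CD ∥ GA]
2. A_y = -27  [GC ∥ AD ∩ CD ∥ GA]
   → A = (0, -27)

A = (0, -27)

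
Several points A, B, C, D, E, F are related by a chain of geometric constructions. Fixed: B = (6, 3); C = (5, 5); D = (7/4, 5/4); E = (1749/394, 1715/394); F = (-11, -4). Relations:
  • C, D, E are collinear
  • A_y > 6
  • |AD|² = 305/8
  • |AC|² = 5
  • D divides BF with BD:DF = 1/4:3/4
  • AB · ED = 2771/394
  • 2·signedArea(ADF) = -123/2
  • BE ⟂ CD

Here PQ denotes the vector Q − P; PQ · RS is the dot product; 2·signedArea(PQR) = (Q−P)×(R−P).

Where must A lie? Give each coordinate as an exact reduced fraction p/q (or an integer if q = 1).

1. A_x = 4  [AB · ED = 2771/394 ∩ 2·signedArea(ADF) = -123/2]
2. A_y = 7  [AB · ED = 2771/394 ∩ 2·signedArea(ADF) = -123/2]
   → A = (4, 7)

A = (4, 7)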